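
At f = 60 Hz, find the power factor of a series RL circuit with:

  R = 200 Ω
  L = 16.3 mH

Step 1 — Angular frequency: ω = 2π·f = 2π·60 = 377 rad/s.
Step 2 — Component impedances:
  R: Z = R = 200 Ω
  L: Z = jωL = j·377·0.0163 = 0 + j6.145 Ω
Step 3 — Series combination: Z_total = R + L = 200 + j6.145 Ω = 200.1∠1.8° Ω.
Step 4 — Power factor: PF = cos(φ) = Re(Z)/|Z| = 200/200.1 = 0.9995.
Step 5 — Type: Im(Z) = 6.145 ⇒ lagging (phase φ = 1.8°).

PF = 0.9995 (lagging, φ = 1.8°)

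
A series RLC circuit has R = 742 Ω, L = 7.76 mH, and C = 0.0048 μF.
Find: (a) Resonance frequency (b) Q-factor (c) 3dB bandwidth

Step 1 — Resonance condition Im(Z)=0 gives ω₀ = 1/√(LC).
Step 2 — ω₀ = 1/√(0.00776·4.8e-09) = 1.639e+05 rad/s.
Step 3 — f₀ = ω₀/(2π) = 2.608e+04 Hz.
Step 4 — Series Q: Q = ω₀L/R = 1.639e+05·0.00776/742 = 1.714.
Step 5 — 3dB bandwidth: Δω = ω₀/Q = 9.562e+04 rad/s; BW = Δω/(2π) = 1.522e+04 Hz.

(a) f₀ = 2.608e+04 Hz  (b) Q = 1.714  (c) BW = 1.522e+04 Hz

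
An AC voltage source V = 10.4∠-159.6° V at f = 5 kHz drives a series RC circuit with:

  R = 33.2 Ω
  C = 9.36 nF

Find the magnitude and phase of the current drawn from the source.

Step 1 — Angular frequency: ω = 2π·f = 2π·5000 = 3.142e+04 rad/s.
Step 2 — Component impedances:
  R: Z = R = 33.2 Ω
  C: Z = 1/(jωC) = -j/(ω·C) = 0 - j3401 Ω
Step 3 — Series combination: Z_total = R + C = 33.2 - j3401 Ω = 3401∠-89.4° Ω.
Step 4 — Source phasor: V = 10.4∠-159.6° V = -9.748 - j3.625 V.
Step 5 — Ohm's law: I = V / Z_total = (-9.748 - j3.625) / (33.2 - j3401) = 0.001038 - j0.002876 A.
Step 6 — Convert to polar: |I| = 0.003058 A, ∠I = -70.2°.

I = 0.003058∠-70.2° A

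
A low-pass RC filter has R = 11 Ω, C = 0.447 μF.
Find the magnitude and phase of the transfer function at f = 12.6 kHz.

Step 1 — Angular frequency: ω = 2π·1.26e+04 = 7.917e+04 rad/s.
Step 2 — Transfer function: H(jω) = 1/(1 + jωRC).
Step 3 — Denominator: 1 + jωRC = 1 + j·7.917e+04·11·4.47e-07 = 1 + j0.3893.
Step 4 — H = 0.8684 - j0.338.
Step 5 — Magnitude: |H| = 0.9319 (-0.6 dB); phase: φ = -21.3°.

|H| = 0.9319 (-0.6 dB), φ = -21.3°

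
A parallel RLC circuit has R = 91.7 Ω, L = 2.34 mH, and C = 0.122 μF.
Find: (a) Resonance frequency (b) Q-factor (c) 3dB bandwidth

Step 1 — Resonance: ω₀ = 1/√(LC) = 1/√(0.00234·1.22e-07) = 5.919e+04 rad/s.
Step 2 — f₀ = ω₀/(2π) = 9420 Hz.
Step 3 — Parallel Q: Q = R/(ω₀L) = 91.7/(5.919e+04·0.00234) = 0.6621.
Step 4 — Bandwidth: Δω = ω₀/Q = 8.939e+04 rad/s; BW = Δω/(2π) = 1.423e+04 Hz.

(a) f₀ = 9420 Hz  (b) Q = 0.6621  (c) BW = 1.423e+04 Hz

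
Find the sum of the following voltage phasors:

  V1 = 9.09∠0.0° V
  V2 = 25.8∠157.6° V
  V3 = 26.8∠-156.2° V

Step 1 — Convert each phasor to rectangular form:
  V1 = 9.09·(cos(0.0°) + j·sin(0.0°)) = 9.09 V
  V2 = 25.8·(cos(157.6°) + j·sin(157.6°)) = -23.85 + j9.832 V
  V3 = 26.8·(cos(-156.2°) + j·sin(-156.2°)) = -24.52 - j10.82 V
Step 2 — Sum components: V_total = -39.28 - j0.9834 V.
Step 3 — Convert to polar: |V_total| = 39.3 V, ∠V_total = -178.6°.

V_total = 39.3∠-178.6° V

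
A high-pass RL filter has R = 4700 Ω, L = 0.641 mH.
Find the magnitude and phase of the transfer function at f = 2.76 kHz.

Step 1 — Angular frequency: ω = 2π·2760 = 1.734e+04 rad/s.
Step 2 — Transfer function: H(jω) = jωL/(R + jωL).
Step 3 — Numerator jωL = j·11.12; denominator R + jωL = 4700 + j11.12.
Step 4 — H = 5.594e-06 + j0.002365.
Step 5 — Magnitude: |H| = 0.002365 (-52.5 dB); phase: φ = 89.9°.

|H| = 0.002365 (-52.5 dB), φ = 89.9°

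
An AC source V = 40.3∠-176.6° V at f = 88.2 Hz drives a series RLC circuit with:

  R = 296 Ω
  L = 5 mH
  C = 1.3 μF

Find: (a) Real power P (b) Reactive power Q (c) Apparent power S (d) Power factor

Step 1 — Angular frequency: ω = 2π·f = 2π·88.2 = 554.2 rad/s.
Step 2 — Component impedances:
  R: Z = R = 296 Ω
  L: Z = jωL = j·554.2·0.005 = 0 + j2.771 Ω
  C: Z = 1/(jωC) = -j/(ω·C) = 0 - j1388 Ω
Step 3 — Series combination: Z_total = R + L + C = 296 - j1385 Ω = 1417∠-77.9° Ω.
Step 4 — Source phasor: V = 40.3∠-176.6° V = -40.23 - j2.39 V.
Step 5 — Current: I = V / Z = -0.004284 - j0.02812 A = 0.02845∠-98.7° A.
Step 6 — Complex power: S = V·I* = 0.2396 - j1.121 VA.
Step 7 — Real power: P = Re(S) = 0.2396 W.
Step 8 — Reactive power: Q = Im(S) = -1.121 VAR.
Step 9 — Apparent power: |S| = 1.147 VA.
Step 10 — Power factor: PF = P/|S| = 0.209 (leading).

(a) P = 0.2396 W  (b) Q = -1.121 VAR  (c) S = 1.147 VA  (d) PF = 0.209 (leading)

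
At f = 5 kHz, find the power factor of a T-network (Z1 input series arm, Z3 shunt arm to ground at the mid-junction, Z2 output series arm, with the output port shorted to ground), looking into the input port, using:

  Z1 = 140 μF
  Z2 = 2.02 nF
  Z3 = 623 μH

Step 1 — Angular frequency: ω = 2π·f = 2π·5000 = 3.142e+04 rad/s.
Step 2 — Component impedances:
  Z1: Z = 1/(jωC) = -j/(ω·C) = 0 - j0.2274 Ω
  Z2: Z = 1/(jωC) = -j/(ω·C) = 0 - j1.576e+04 Ω
  Z3: Z = jωL = j·3.142e+04·0.000623 = 0 + j19.57 Ω
Step 3 — With the output port shorted to ground, the output series arm Z2 runs from the junction to ground; the shunt arm Z3 also runs from the junction to ground. They appear in parallel: Z3 || Z2 = 0 + j19.6 Ω.
Step 4 — Series with input arm Z1: Z_in = Z1 + (Z3 || Z2) = 0 + j19.37 Ω = 19.37∠90.0° Ω.
Step 5 — Power factor: PF = cos(φ) = Re(Z)/|Z| = 0/19.37 = 0.
Step 6 — Type: Im(Z) = 19.37 ⇒ lagging (phase φ = 90.0°).

PF = 0 (lagging, φ = 90.0°)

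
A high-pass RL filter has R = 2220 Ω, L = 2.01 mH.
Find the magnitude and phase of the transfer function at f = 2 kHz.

Step 1 — Angular frequency: ω = 2π·2000 = 1.257e+04 rad/s.
Step 2 — Transfer function: H(jω) = jωL/(R + jωL).
Step 3 — Numerator jωL = j·25.26; denominator R + jωL = 2220 + j25.26.
Step 4 — H = 0.0001294 + j0.01138.
Step 5 — Magnitude: |H| = 0.01138 (-38.9 dB); phase: φ = 89.3°.

|H| = 0.01138 (-38.9 dB), φ = 89.3°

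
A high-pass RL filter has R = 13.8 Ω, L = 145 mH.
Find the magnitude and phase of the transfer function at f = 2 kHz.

Step 1 — Angular frequency: ω = 2π·2000 = 1.257e+04 rad/s.
Step 2 — Transfer function: H(jω) = jωL/(R + jωL).
Step 3 — Numerator jωL = j·1822; denominator R + jωL = 13.8 + j1822.
Step 4 — H = 0.9999 + j0.007573.
Step 5 — Magnitude: |H| = 1 (-0.0 dB); phase: φ = 0.4°.

|H| = 1 (-0.0 dB), φ = 0.4°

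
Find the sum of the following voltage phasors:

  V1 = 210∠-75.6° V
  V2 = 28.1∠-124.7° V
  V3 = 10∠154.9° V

Step 1 — Convert each phasor to rectangular form:
  V1 = 210·(cos(-75.6°) + j·sin(-75.6°)) = 52.22 - j203.4 V
  V2 = 28.1·(cos(-124.7°) + j·sin(-124.7°)) = -16 - j23.1 V
  V3 = 10·(cos(154.9°) + j·sin(154.9°)) = -9.056 + j4.242 V
Step 2 — Sum components: V_total = 27.17 - j222.3 V.
Step 3 — Convert to polar: |V_total| = 223.9 V, ∠V_total = -83.0°.

V_total = 223.9∠-83.0° V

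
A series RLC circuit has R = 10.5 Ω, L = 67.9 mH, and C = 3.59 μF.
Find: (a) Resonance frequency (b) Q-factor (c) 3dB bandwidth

Step 1 — Resonance: ω₀ = 1/√(LC) = 1/√(0.0679·3.59e-06) = 2025 rad/s.
Step 2 — f₀ = ω₀/(2π) = 322.4 Hz.
Step 3 — Series Q: Q = ω₀L/R = 2025·0.0679/10.5 = 13.1.
Step 4 — Bandwidth: Δω = ω₀/Q = 154.6 rad/s; BW = Δω/(2π) = 24.61 Hz.

(a) f₀ = 322.4 Hz  (b) Q = 13.1  (c) BW = 24.61 Hz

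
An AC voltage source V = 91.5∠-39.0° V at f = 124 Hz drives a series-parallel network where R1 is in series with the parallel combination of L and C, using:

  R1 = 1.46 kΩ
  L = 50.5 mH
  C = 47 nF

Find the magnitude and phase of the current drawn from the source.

Step 1 — Angular frequency: ω = 2π·f = 2π·124 = 779.1 rad/s.
Step 2 — Component impedances:
  R1: Z = R = 1460 Ω
  L: Z = jωL = j·779.1·0.0505 = 0 + j39.35 Ω
  C: Z = 1/(jωC) = -j/(ω·C) = 0 - j2.731e+04 Ω
Step 3 — Parallel branch: L || C = 1/(1/L + 1/C) = 0 + j39.4 Ω.
Step 4 — Series with R1: Z_total = R1 + (L || C) = 1460 + j39.4 Ω = 1461∠1.5° Ω.
Step 5 — Source phasor: V = 91.5∠-39.0° V = 71.11 - j57.58 V.
Step 6 — Ohm's law: I = V / Z_total = (71.11 - j57.58) / (1460 + j39.4) = 0.04761 - j0.04073 A.
Step 7 — Convert to polar: |I| = 0.06265 A, ∠I = -40.5°.

I = 0.06265∠-40.5° A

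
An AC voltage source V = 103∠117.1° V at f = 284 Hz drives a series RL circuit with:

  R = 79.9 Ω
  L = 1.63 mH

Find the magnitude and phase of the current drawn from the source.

Step 1 — Angular frequency: ω = 2π·f = 2π·284 = 1784 rad/s.
Step 2 — Component impedances:
  R: Z = R = 79.9 Ω
  L: Z = jωL = j·1784·0.00163 = 0 + j2.909 Ω
Step 3 — Series combination: Z_total = R + L = 79.9 + j2.909 Ω = 79.95∠2.1° Ω.
Step 4 — Source phasor: V = 103∠117.1° V = -46.92 + j91.69 V.
Step 5 — Ohm's law: I = V / Z_total = (-46.92 + j91.69) / (79.9 + j2.909) = -0.5448 + j1.167 A.
Step 6 — Convert to polar: |I| = 1.288 A, ∠I = 115.0°.

I = 1.288∠115.0° A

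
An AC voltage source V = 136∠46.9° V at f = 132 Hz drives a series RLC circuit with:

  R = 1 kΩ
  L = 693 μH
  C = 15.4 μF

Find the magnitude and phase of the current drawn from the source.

Step 1 — Angular frequency: ω = 2π·f = 2π·132 = 829.4 rad/s.
Step 2 — Component impedances:
  R: Z = R = 1000 Ω
  L: Z = jωL = j·829.4·0.000693 = 0 + j0.5748 Ω
  C: Z = 1/(jωC) = -j/(ω·C) = 0 - j78.29 Ω
Step 3 — Series combination: Z_total = R + L + C = 1000 - j77.72 Ω = 1003∠-4.4° Ω.
Step 4 — Source phasor: V = 136∠46.9° V = 92.93 + j99.3 V.
Step 5 — Ohm's law: I = V / Z_total = (92.93 + j99.3) / (1000 - j77.72) = 0.0847 + j0.1059 A.
Step 6 — Convert to polar: |I| = 0.1356 A, ∠I = 51.3°.

I = 0.1356∠51.3° A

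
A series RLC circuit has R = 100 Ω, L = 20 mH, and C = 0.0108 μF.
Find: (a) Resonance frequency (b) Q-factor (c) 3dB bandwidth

Step 1 — Resonance: ω₀ = 1/√(LC) = 1/√(0.02·1.08e-08) = 6.804e+04 rad/s.
Step 2 — f₀ = ω₀/(2π) = 1.083e+04 Hz.
Step 3 — Series Q: Q = ω₀L/R = 6.804e+04·0.02/100 = 13.61.
Step 4 — Bandwidth: Δω = ω₀/Q = 5000 rad/s; BW = Δω/(2π) = 795.8 Hz.

(a) f₀ = 1.083e+04 Hz  (b) Q = 13.61  (c) BW = 795.8 Hz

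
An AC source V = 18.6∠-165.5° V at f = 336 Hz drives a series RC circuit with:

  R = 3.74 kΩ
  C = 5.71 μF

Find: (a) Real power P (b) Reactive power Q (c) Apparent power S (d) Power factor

Step 1 — Angular frequency: ω = 2π·f = 2π·336 = 2111 rad/s.
Step 2 — Component impedances:
  R: Z = R = 3740 Ω
  C: Z = 1/(jωC) = -j/(ω·C) = 0 - j82.96 Ω
Step 3 — Series combination: Z_total = R + C = 3740 - j82.96 Ω = 3741∠-1.3° Ω.
Step 4 — Source phasor: V = 18.6∠-165.5° V = -18.01 - j4.657 V.
Step 5 — Current: I = V / Z = -0.004785 - j0.001351 A = 0.004972∠-164.2° A.
Step 6 — Complex power: S = V·I* = 0.09246 - j0.002051 VA.
Step 7 — Real power: P = Re(S) = 0.09246 W.
Step 8 — Reactive power: Q = Im(S) = -0.002051 VAR.
Step 9 — Apparent power: |S| = 0.09248 VA.
Step 10 — Power factor: PF = P/|S| = 0.9998 (leading).

(a) P = 0.09246 W  (b) Q = -0.002051 VAR  (c) S = 0.09248 VA  (d) PF = 0.9998 (leading)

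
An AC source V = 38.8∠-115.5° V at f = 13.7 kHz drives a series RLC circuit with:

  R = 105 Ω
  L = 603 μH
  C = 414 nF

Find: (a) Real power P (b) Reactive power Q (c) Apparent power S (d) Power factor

Step 1 — Angular frequency: ω = 2π·f = 2π·1.37e+04 = 8.608e+04 rad/s.
Step 2 — Component impedances:
  R: Z = R = 105 Ω
  L: Z = jωL = j·8.608e+04·0.000603 = 0 + j51.91 Ω
  C: Z = 1/(jωC) = -j/(ω·C) = 0 - j28.06 Ω
Step 3 — Series combination: Z_total = R + L + C = 105 + j23.85 Ω = 107.7∠12.8° Ω.
Step 4 — Source phasor: V = 38.8∠-115.5° V = -16.7 - j35.02 V.
Step 5 — Current: I = V / Z = -0.2233 - j0.2828 A = 0.3603∠-128.3° A.
Step 6 — Complex power: S = V·I* = 13.63 + j3.096 VA.
Step 7 — Real power: P = Re(S) = 13.63 W.
Step 8 — Reactive power: Q = Im(S) = 3.096 VAR.
Step 9 — Apparent power: |S| = 13.98 VA.
Step 10 — Power factor: PF = P/|S| = 0.9752 (lagging).

(a) P = 13.63 W  (b) Q = 3.096 VAR  (c) S = 13.98 VA  (d) PF = 0.9752 (lagging)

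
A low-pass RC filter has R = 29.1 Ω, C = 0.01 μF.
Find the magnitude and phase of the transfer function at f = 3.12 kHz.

Step 1 — Angular frequency: ω = 2π·3120 = 1.96e+04 rad/s.
Step 2 — Transfer function: H(jω) = 1/(1 + jωRC).
Step 3 — Denominator: 1 + jωRC = 1 + j·1.96e+04·29.1·1e-08 = 1 + j0.005705.
Step 4 — H = 1 - j0.005704.
Step 5 — Magnitude: |H| = 1 (-0.0 dB); phase: φ = -0.3°.

|H| = 1 (-0.0 dB), φ = -0.3°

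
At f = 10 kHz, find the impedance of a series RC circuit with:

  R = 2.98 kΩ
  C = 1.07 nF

Step 1 — Angular frequency: ω = 2π·f = 2π·1e+04 = 6.283e+04 rad/s.
Step 2 — Component impedances:
  R: Z = R = 2980 Ω
  C: Z = 1/(jωC) = -j/(ω·C) = 0 - j1.487e+04 Ω
Step 3 — Series combination: Z_total = R + C = 2980 - j1.487e+04 Ω = 1.517e+04∠-78.7° Ω.

Z = 2980 - j1.487e+04 Ω = 1.517e+04∠-78.7° Ω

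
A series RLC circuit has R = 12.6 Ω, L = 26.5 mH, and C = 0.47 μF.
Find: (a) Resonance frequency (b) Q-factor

Step 1 — Resonance condition Im(Z)=0 gives ω₀ = 1/√(LC).
Step 2 — ω₀ = 1/√(0.0265·4.7e-07) = 8960 rad/s.
Step 3 — f₀ = ω₀/(2π) = 1426 Hz.
Step 4 — Series Q: Q = ω₀L/R = 8960·0.0265/12.6 = 18.85.

(a) f₀ = 1426 Hz  (b) Q = 18.85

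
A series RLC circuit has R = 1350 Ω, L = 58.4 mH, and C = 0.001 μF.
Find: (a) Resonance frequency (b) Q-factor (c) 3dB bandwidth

Step 1 — Resonance: ω₀ = 1/√(LC) = 1/√(0.0584·1e-09) = 1.309e+05 rad/s.
Step 2 — f₀ = ω₀/(2π) = 2.083e+04 Hz.
Step 3 — Series Q: Q = ω₀L/R = 1.309e+05·0.0584/1350 = 5.661.
Step 4 — Bandwidth: Δω = ω₀/Q = 2.312e+04 rad/s; BW = Δω/(2π) = 3679 Hz.

(a) f₀ = 2.083e+04 Hz  (b) Q = 5.661  (c) BW = 3679 Hz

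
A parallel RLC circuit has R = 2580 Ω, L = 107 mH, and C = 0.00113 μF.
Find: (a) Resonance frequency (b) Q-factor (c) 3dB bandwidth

Step 1 — Resonance: ω₀ = 1/√(LC) = 1/√(0.107·1.13e-09) = 9.094e+04 rad/s.
Step 2 — f₀ = ω₀/(2π) = 1.447e+04 Hz.
Step 3 — Parallel Q: Q = R/(ω₀L) = 2580/(9.094e+04·0.107) = 0.2651.
Step 4 — Bandwidth: Δω = ω₀/Q = 3.43e+05 rad/s; BW = Δω/(2π) = 5.459e+04 Hz.

(a) f₀ = 1.447e+04 Hz  (b) Q = 0.2651  (c) BW = 5.459e+04 Hz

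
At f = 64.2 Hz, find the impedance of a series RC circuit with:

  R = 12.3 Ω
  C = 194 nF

Step 1 — Angular frequency: ω = 2π·f = 2π·64.2 = 403.4 rad/s.
Step 2 — Component impedances:
  R: Z = R = 12.3 Ω
  C: Z = 1/(jωC) = -j/(ω·C) = 0 - j1.278e+04 Ω
Step 3 — Series combination: Z_total = R + C = 12.3 - j1.278e+04 Ω = 1.278e+04∠-89.9° Ω.

Z = 12.3 - j1.278e+04 Ω = 1.278e+04∠-89.9° Ω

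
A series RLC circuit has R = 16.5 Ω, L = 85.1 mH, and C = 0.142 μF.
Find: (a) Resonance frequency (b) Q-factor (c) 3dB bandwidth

Step 1 — Resonance: ω₀ = 1/√(LC) = 1/√(0.0851·1.42e-07) = 9097 rad/s.
Step 2 — f₀ = ω₀/(2π) = 1448 Hz.
Step 3 — Series Q: Q = ω₀L/R = 9097·0.0851/16.5 = 46.92.
Step 4 — Bandwidth: Δω = ω₀/Q = 193.9 rad/s; BW = Δω/(2π) = 30.86 Hz.

(a) f₀ = 1448 Hz  (b) Q = 46.92  (c) BW = 30.86 Hz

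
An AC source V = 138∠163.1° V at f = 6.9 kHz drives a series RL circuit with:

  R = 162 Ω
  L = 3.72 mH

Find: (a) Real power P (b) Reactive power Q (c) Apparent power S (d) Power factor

Step 1 — Angular frequency: ω = 2π·f = 2π·6900 = 4.335e+04 rad/s.
Step 2 — Component impedances:
  R: Z = R = 162 Ω
  L: Z = jωL = j·4.335e+04·0.00372 = 0 + j161.3 Ω
Step 3 — Series combination: Z_total = R + L = 162 + j161.3 Ω = 228.6∠44.9° Ω.
Step 4 — Source phasor: V = 138∠163.1° V = -132 + j40.12 V.
Step 5 — Current: I = V / Z = -0.2855 + j0.5319 A = 0.6037∠118.2° A.
Step 6 — Complex power: S = V·I* = 59.04 + j58.78 VA.
Step 7 — Real power: P = Re(S) = 59.04 W.
Step 8 — Reactive power: Q = Im(S) = 58.78 VAR.
Step 9 — Apparent power: |S| = 83.31 VA.
Step 10 — Power factor: PF = P/|S| = 0.7087 (lagging).

(a) P = 59.04 W  (b) Q = 58.78 VAR  (c) S = 83.31 VA  (d) PF = 0.7087 (lagging)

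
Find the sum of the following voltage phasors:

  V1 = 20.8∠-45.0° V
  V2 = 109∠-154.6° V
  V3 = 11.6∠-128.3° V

Step 1 — Convert each phasor to rectangular form:
  V1 = 20.8·(cos(-45.0°) + j·sin(-45.0°)) = 14.71 - j14.71 V
  V2 = 109·(cos(-154.6°) + j·sin(-154.6°)) = -98.46 - j46.75 V
  V3 = 11.6·(cos(-128.3°) + j·sin(-128.3°)) = -7.189 - j9.103 V
Step 2 — Sum components: V_total = -90.95 - j70.57 V.
Step 3 — Convert to polar: |V_total| = 115.1 V, ∠V_total = -142.2°.

V_total = 115.1∠-142.2° V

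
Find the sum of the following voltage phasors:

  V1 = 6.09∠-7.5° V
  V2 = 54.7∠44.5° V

Step 1 — Convert each phasor to rectangular form:
  V1 = 6.09·(cos(-7.5°) + j·sin(-7.5°)) = 6.038 - j0.7949 V
  V2 = 54.7·(cos(44.5°) + j·sin(44.5°)) = 39.01 + j38.34 V
Step 2 — Sum components: V_total = 45.05 + j37.54 V.
Step 3 — Convert to polar: |V_total| = 58.65 V, ∠V_total = 39.8°.

V_total = 58.65∠39.8° V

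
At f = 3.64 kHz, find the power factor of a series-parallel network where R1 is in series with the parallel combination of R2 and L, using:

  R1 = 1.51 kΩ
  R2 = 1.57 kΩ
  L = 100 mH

Step 1 — Angular frequency: ω = 2π·f = 2π·3640 = 2.287e+04 rad/s.
Step 2 — Component impedances:
  R1: Z = R = 1510 Ω
  R2: Z = R = 1570 Ω
  L: Z = jωL = j·2.287e+04·0.1 = 0 + j2287 Ω
Step 3 — Parallel branch: R2 || L = 1/(1/R2 + 1/L) = 1067 + j732.5 Ω.
Step 4 — Series with R1: Z_total = R1 + (R2 || L) = 2577 + j732.5 Ω = 2679∠15.9° Ω.
Step 5 — Power factor: PF = cos(φ) = Re(Z)/|Z| = 2577/2679 = 0.9619.
Step 6 — Type: Im(Z) = 732.5 ⇒ lagging (phase φ = 15.9°).

PF = 0.9619 (lagging, φ = 15.9°)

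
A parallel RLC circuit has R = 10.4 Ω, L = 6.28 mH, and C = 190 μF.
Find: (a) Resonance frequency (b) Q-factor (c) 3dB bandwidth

Step 1 — Resonance: ω₀ = 1/√(LC) = 1/√(0.00628·0.00019) = 915.5 rad/s.
Step 2 — f₀ = ω₀/(2π) = 145.7 Hz.
Step 3 — Parallel Q: Q = R/(ω₀L) = 10.4/(915.5·0.00628) = 1.809.
Step 4 — Bandwidth: Δω = ω₀/Q = 506.1 rad/s; BW = Δω/(2π) = 80.54 Hz.

(a) f₀ = 145.7 Hz  (b) Q = 1.809  (c) BW = 80.54 Hz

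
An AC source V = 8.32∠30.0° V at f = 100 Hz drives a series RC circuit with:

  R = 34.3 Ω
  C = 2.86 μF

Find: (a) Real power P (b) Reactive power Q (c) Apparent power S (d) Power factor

Step 1 — Angular frequency: ω = 2π·f = 2π·100 = 628.3 rad/s.
Step 2 — Component impedances:
  R: Z = R = 34.3 Ω
  C: Z = 1/(jωC) = -j/(ω·C) = 0 - j556.5 Ω
Step 3 — Series combination: Z_total = R + C = 34.3 - j556.5 Ω = 557.5∠-86.5° Ω.
Step 4 — Source phasor: V = 8.32∠30.0° V = 7.205 + j4.16 V.
Step 5 — Current: I = V / Z = -0.006652 + j0.01336 A = 0.01492∠116.5° A.
Step 6 — Complex power: S = V·I* = 0.007638 - j0.1239 VA.
Step 7 — Real power: P = Re(S) = 0.007638 W.
Step 8 — Reactive power: Q = Im(S) = -0.1239 VAR.
Step 9 — Apparent power: |S| = 0.1242 VA.
Step 10 — Power factor: PF = P/|S| = 0.06152 (leading).

(a) P = 0.007638 W  (b) Q = -0.1239 VAR  (c) S = 0.1242 VA  (d) PF = 0.06152 (leading)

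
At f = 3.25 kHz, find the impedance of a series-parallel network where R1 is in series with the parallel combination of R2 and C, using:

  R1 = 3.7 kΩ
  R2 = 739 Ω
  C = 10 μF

Step 1 — Angular frequency: ω = 2π·f = 2π·3250 = 2.042e+04 rad/s.
Step 2 — Component impedances:
  R1: Z = R = 3700 Ω
  R2: Z = R = 739 Ω
  C: Z = 1/(jωC) = -j/(ω·C) = 0 - j4.897 Ω
Step 3 — Parallel branch: R2 || C = 1/(1/R2 + 1/C) = 0.03245 - j4.897 Ω.
Step 4 — Series with R1: Z_total = R1 + (R2 || C) = 3700 - j4.897 Ω = 3700∠-0.1° Ω.

Z = 3700 - j4.897 Ω = 3700∠-0.1° Ω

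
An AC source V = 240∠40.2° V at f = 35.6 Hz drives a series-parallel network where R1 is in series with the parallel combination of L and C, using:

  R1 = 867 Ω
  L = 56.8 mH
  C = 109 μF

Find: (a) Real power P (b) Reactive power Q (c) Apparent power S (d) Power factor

Step 1 — Angular frequency: ω = 2π·f = 2π·35.6 = 223.7 rad/s.
Step 2 — Component impedances:
  R1: Z = R = 867 Ω
  L: Z = jωL = j·223.7·0.0568 = 0 + j12.71 Ω
  C: Z = 1/(jωC) = -j/(ω·C) = 0 - j41.02 Ω
Step 3 — Parallel branch: L || C = 1/(1/L + 1/C) = 0 + j18.41 Ω.
Step 4 — Series with R1: Z_total = R1 + (L || C) = 867 + j18.41 Ω = 867.2∠1.2° Ω.
Step 5 — Source phasor: V = 240∠40.2° V = 183.3 + j154.9 V.
Step 6 — Current: I = V / Z = 0.2151 + j0.1741 A = 0.2768∠39.0° A.
Step 7 — Complex power: S = V·I* = 66.41 + j1.41 VA.
Step 8 — Real power: P = Re(S) = 66.41 W.
Step 9 — Reactive power: Q = Im(S) = 1.41 VAR.
Step 10 — Apparent power: |S| = 66.42 VA.
Step 11 — Power factor: PF = P/|S| = 0.9998 (lagging).

(a) P = 66.41 W  (b) Q = 1.41 VAR  (c) S = 66.42 VA  (d) PF = 0.9998 (lagging)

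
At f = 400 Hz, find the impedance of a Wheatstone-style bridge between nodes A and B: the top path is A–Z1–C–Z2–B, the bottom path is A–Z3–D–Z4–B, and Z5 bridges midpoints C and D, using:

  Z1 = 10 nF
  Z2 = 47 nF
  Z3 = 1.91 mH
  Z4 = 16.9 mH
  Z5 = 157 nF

Step 1 — Angular frequency: ω = 2π·f = 2π·400 = 2513 rad/s.
Step 2 — Component impedances:
  Z1: Z = 1/(jωC) = -j/(ω·C) = 0 - j3.979e+04 Ω
  Z2: Z = 1/(jωC) = -j/(ω·C) = 0 - j8466 Ω
  Z3: Z = jωL = j·2513·0.00191 = 0 + j4.8 Ω
  Z4: Z = jωL = j·2513·0.0169 = 0 + j42.47 Ω
  Z5: Z = 1/(jωC) = -j/(ω·C) = 0 - j2534 Ω
Step 3 — Bridge requires nodal analysis (the Z5 bridge couples midpoints C and D, so the two paths cannot be reduced to a simple series/parallel combination). Setting node B to ground and injecting 1 A at node A, the 3-node admittance system at A, C, D solves to V_A = Z_AB = 0 + j47.44 Ω = 47.44∠90.0° Ω.

Z = 0 + j47.44 Ω = 47.44∠90.0° Ω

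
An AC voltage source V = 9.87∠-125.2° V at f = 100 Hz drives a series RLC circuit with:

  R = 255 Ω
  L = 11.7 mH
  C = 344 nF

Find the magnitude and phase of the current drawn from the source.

Step 1 — Angular frequency: ω = 2π·f = 2π·100 = 628.3 rad/s.
Step 2 — Component impedances:
  R: Z = R = 255 Ω
  L: Z = jωL = j·628.3·0.0117 = 0 + j7.351 Ω
  C: Z = 1/(jωC) = -j/(ω·C) = 0 - j4627 Ω
Step 3 — Series combination: Z_total = R + L + C = 255 - j4619 Ω = 4626∠-86.8° Ω.
Step 4 — Source phasor: V = 9.87∠-125.2° V = -5.689 - j8.065 V.
Step 5 — Ohm's law: I = V / Z_total = (-5.689 - j8.065) / (255 - j4619) = 0.001673 - j0.001324 A.
Step 6 — Convert to polar: |I| = 0.002133 A, ∠I = -38.4°.

I = 0.002133∠-38.4° A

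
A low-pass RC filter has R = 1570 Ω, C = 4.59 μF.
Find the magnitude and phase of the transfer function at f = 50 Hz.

Step 1 — Angular frequency: ω = 2π·50 = 314.2 rad/s.
Step 2 — Transfer function: H(jω) = 1/(1 + jωRC).
Step 3 — Denominator: 1 + jωRC = 1 + j·314.2·1570·4.59e-06 = 1 + j2.264.
Step 4 — H = 0.1633 - j0.3696.
Step 5 — Magnitude: |H| = 0.404 (-7.9 dB); phase: φ = -66.2°.

|H| = 0.404 (-7.9 dB), φ = -66.2°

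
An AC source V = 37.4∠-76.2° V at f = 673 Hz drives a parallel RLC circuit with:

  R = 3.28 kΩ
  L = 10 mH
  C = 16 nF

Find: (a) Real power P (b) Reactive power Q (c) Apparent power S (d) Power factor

Step 1 — Angular frequency: ω = 2π·f = 2π·673 = 4229 rad/s.
Step 2 — Component impedances:
  R: Z = R = 3280 Ω
  L: Z = jωL = j·4229·0.01 = 0 + j42.29 Ω
  C: Z = 1/(jωC) = -j/(ω·C) = 0 - j1.478e+04 Ω
Step 3 — Parallel combination: 1/Z_total = 1/R + 1/L + 1/C; Z_total = 0.5482 + j42.4 Ω = 42.4∠89.3° Ω.
Step 4 — Source phasor: V = 37.4∠-76.2° V = 8.921 - j36.32 V.
Step 5 — Current: I = V / Z = -0.8537 - j0.2214 A = 0.882∠-165.5° A.
Step 6 — Complex power: S = V·I* = 0.4265 + j32.98 VA.
Step 7 — Real power: P = Re(S) = 0.4265 W.
Step 8 — Reactive power: Q = Im(S) = 32.98 VAR.
Step 9 — Apparent power: |S| = 32.99 VA.
Step 10 — Power factor: PF = P/|S| = 0.01293 (lagging).

(a) P = 0.4265 W  (b) Q = 32.98 VAR  (c) S = 32.99 VA  (d) PF = 0.01293 (lagging)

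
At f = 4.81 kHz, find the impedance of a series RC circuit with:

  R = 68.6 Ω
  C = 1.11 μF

Step 1 — Angular frequency: ω = 2π·f = 2π·4810 = 3.022e+04 rad/s.
Step 2 — Component impedances:
  R: Z = R = 68.6 Ω
  C: Z = 1/(jωC) = -j/(ω·C) = 0 - j29.81 Ω
Step 3 — Series combination: Z_total = R + C = 68.6 - j29.81 Ω = 74.8∠-23.5° Ω.

Z = 68.6 - j29.81 Ω = 74.8∠-23.5° Ω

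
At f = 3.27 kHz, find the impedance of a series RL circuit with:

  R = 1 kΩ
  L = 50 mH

Step 1 — Angular frequency: ω = 2π·f = 2π·3270 = 2.055e+04 rad/s.
Step 2 — Component impedances:
  R: Z = R = 1000 Ω
  L: Z = jωL = j·2.055e+04·0.05 = 0 + j1027 Ω
Step 3 — Series combination: Z_total = R + L = 1000 + j1027 Ω = 1434∠45.8° Ω.

Z = 1000 + j1027 Ω = 1434∠45.8° Ω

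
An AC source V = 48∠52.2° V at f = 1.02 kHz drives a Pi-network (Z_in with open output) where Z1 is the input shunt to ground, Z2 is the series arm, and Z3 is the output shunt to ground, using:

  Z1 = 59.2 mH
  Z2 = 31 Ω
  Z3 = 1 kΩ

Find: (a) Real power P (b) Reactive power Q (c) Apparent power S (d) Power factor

Step 1 — Angular frequency: ω = 2π·f = 2π·1020 = 6409 rad/s.
Step 2 — Component impedances:
  Z1: Z = jωL = j·6409·0.0592 = 0 + j379.4 Ω
  Z2: Z = R = 31 Ω
  Z3: Z = R = 1000 Ω
Step 3 — With open output, the series arm Z2 and the output shunt Z3 appear in series to ground: Z2 + Z3 = 1031 Ω.
Step 4 — Parallel with input shunt Z1: Z_in = Z1 || (Z2 + Z3) = 123 + j334.2 Ω = 356.1∠69.8° Ω.
Step 5 — Source phasor: V = 48∠52.2° V = 29.42 + j37.93 V.
Step 6 — Current: I = V / Z = 0.1285 - j0.04075 A = 0.1348∠-17.6° A.
Step 7 — Complex power: S = V·I* = 2.235 + j6.073 VA.
Step 8 — Real power: P = Re(S) = 2.235 W.
Step 9 — Reactive power: Q = Im(S) = 6.073 VAR.
Step 10 — Apparent power: |S| = 6.471 VA.
Step 11 — Power factor: PF = P/|S| = 0.3454 (lagging).

(a) P = 2.235 W  (b) Q = 6.073 VAR  (c) S = 6.471 VA  (d) PF = 0.3454 (lagging)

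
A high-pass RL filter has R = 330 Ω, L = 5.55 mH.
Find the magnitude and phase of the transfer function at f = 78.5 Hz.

Step 1 — Angular frequency: ω = 2π·78.5 = 493.2 rad/s.
Step 2 — Transfer function: H(jω) = jωL/(R + jωL).
Step 3 — Numerator jωL = j·2.737; denominator R + jωL = 330 + j2.737.
Step 4 — H = 6.881e-05 + j0.008295.
Step 5 — Magnitude: |H| = 0.008295 (-41.6 dB); phase: φ = 89.5°.

|H| = 0.008295 (-41.6 dB), φ = 89.5°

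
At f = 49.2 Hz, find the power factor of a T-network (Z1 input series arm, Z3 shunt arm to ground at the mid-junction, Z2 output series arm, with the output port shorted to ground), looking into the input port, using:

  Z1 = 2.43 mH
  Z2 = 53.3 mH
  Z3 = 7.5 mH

Step 1 — Angular frequency: ω = 2π·f = 2π·49.2 = 309.1 rad/s.
Step 2 — Component impedances:
  Z1: Z = jωL = j·309.1·0.00243 = 0 + j0.7512 Ω
  Z2: Z = jωL = j·309.1·0.0533 = 0 + j16.48 Ω
  Z3: Z = jωL = j·309.1·0.0075 = 0 + j2.318 Ω
Step 3 — With the output port shorted to ground, the output series arm Z2 runs from the junction to ground; the shunt arm Z3 also runs from the junction to ground. They appear in parallel: Z3 || Z2 = 0 + j2.032 Ω.
Step 4 — Series with input arm Z1: Z_in = Z1 + (Z3 || Z2) = 0 + j2.784 Ω = 2.784∠90.0° Ω.
Step 5 — Power factor: PF = cos(φ) = Re(Z)/|Z| = 0/2.784 = 0.
Step 6 — Type: Im(Z) = 2.784 ⇒ lagging (phase φ = 90.0°).

PF = 0 (lagging, φ = 90.0°)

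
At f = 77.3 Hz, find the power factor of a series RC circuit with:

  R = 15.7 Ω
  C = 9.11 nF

Step 1 — Angular frequency: ω = 2π·f = 2π·77.3 = 485.7 rad/s.
Step 2 — Component impedances:
  R: Z = R = 15.7 Ω
  C: Z = 1/(jωC) = -j/(ω·C) = 0 - j2.26e+05 Ω
Step 3 — Series combination: Z_total = R + C = 15.7 - j2.26e+05 Ω = 2.26e+05∠-90.0° Ω.
Step 4 — Power factor: PF = cos(φ) = Re(Z)/|Z| = 15.7/2.26e+05 = 6.947e-05.
Step 5 — Type: Im(Z) = -2.26e+05 ⇒ leading (phase φ = -90.0°).

PF = 6.947e-05 (leading, φ = -90.0°)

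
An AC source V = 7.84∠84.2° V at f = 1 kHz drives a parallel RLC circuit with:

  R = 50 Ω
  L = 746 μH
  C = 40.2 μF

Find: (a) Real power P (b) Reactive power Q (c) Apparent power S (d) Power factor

Step 1 — Angular frequency: ω = 2π·f = 2π·1000 = 6283 rad/s.
Step 2 — Component impedances:
  R: Z = R = 50 Ω
  L: Z = jωL = j·6283·0.000746 = 0 + j4.687 Ω
  C: Z = 1/(jωC) = -j/(ω·C) = 0 - j3.959 Ω
Step 3 — Parallel combination: 1/Z_total = 1/R + 1/L + 1/C; Z_total = 10.31 - j20.23 Ω = 22.71∠-63.0° Ω.
Step 4 — Source phasor: V = 7.84∠84.2° V = 0.7923 + j7.8 V.
Step 5 — Current: I = V / Z = -0.2902 + j0.1871 A = 0.3453∠147.2° A.
Step 6 — Complex power: S = V·I* = 1.229 - j2.412 VA.
Step 7 — Real power: P = Re(S) = 1.229 W.
Step 8 — Reactive power: Q = Im(S) = -2.412 VAR.
Step 9 — Apparent power: |S| = 2.707 VA.
Step 10 — Power factor: PF = P/|S| = 0.4541 (leading).

(a) P = 1.229 W  (b) Q = -2.412 VAR  (c) S = 2.707 VA  (d) PF = 0.4541 (leading)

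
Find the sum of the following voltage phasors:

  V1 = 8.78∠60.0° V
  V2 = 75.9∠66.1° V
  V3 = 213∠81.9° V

Step 1 — Convert each phasor to rectangular form:
  V1 = 8.78·(cos(60.0°) + j·sin(60.0°)) = 4.39 + j7.604 V
  V2 = 75.9·(cos(66.1°) + j·sin(66.1°)) = 30.75 + j69.39 V
  V3 = 213·(cos(81.9°) + j·sin(81.9°)) = 30.01 + j210.9 V
Step 2 — Sum components: V_total = 65.15 + j287.9 V.
Step 3 — Convert to polar: |V_total| = 295.2 V, ∠V_total = 77.2°.

V_total = 295.2∠77.2° V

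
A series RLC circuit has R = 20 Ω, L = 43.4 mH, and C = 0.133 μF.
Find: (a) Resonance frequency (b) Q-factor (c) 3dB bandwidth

Step 1 — Resonance condition Im(Z)=0 gives ω₀ = 1/√(LC).
Step 2 — ω₀ = 1/√(0.0434·1.33e-07) = 1.316e+04 rad/s.
Step 3 — f₀ = ω₀/(2π) = 2095 Hz.
Step 4 — Series Q: Q = ω₀L/R = 1.316e+04·0.0434/20 = 28.56.
Step 5 — 3dB bandwidth: Δω = ω₀/Q = 460.8 rad/s; BW = Δω/(2π) = 73.34 Hz.

(a) f₀ = 2095 Hz  (b) Q = 28.56  (c) BW = 73.34 Hz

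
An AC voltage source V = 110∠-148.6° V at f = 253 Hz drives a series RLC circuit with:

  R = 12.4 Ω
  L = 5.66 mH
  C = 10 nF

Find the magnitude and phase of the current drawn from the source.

Step 1 — Angular frequency: ω = 2π·f = 2π·253 = 1590 rad/s.
Step 2 — Component impedances:
  R: Z = R = 12.4 Ω
  L: Z = jωL = j·1590·0.00566 = 0 + j8.997 Ω
  C: Z = 1/(jωC) = -j/(ω·C) = 0 - j6.291e+04 Ω
Step 3 — Series combination: Z_total = R + L + C = 12.4 - j6.29e+04 Ω = 6.29e+04∠-90.0° Ω.
Step 4 — Source phasor: V = 110∠-148.6° V = -93.89 - j57.31 V.
Step 5 — Ohm's law: I = V / Z_total = (-93.89 - j57.31) / (12.4 - j6.29e+04) = 0.0009109 - j0.001493 A.
Step 6 — Convert to polar: |I| = 0.001749 A, ∠I = -58.6°.

I = 0.001749∠-58.6° A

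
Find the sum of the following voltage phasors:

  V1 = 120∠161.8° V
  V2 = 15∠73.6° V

Step 1 — Convert each phasor to rectangular form:
  V1 = 120·(cos(161.8°) + j·sin(161.8°)) = -114 + j37.48 V
  V2 = 15·(cos(73.6°) + j·sin(73.6°)) = 4.235 + j14.39 V
Step 2 — Sum components: V_total = -109.8 + j51.87 V.
Step 3 — Convert to polar: |V_total| = 121.4 V, ∠V_total = 154.7°.

V_total = 121.4∠154.7° V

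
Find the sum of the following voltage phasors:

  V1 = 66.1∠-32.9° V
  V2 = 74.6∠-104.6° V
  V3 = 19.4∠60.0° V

Step 1 — Convert each phasor to rectangular form:
  V1 = 66.1·(cos(-32.9°) + j·sin(-32.9°)) = 55.5 - j35.9 V
  V2 = 74.6·(cos(-104.6°) + j·sin(-104.6°)) = -18.8 - j72.19 V
  V3 = 19.4·(cos(60.0°) + j·sin(60.0°)) = 9.7 + j16.8 V
Step 2 — Sum components: V_total = 46.39 - j91.29 V.
Step 3 — Convert to polar: |V_total| = 102.4 V, ∠V_total = -63.1°.

V_total = 102.4∠-63.1° V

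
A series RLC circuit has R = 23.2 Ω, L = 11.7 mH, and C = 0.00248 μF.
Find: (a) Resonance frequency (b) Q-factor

Step 1 — Resonance condition Im(Z)=0 gives ω₀ = 1/√(LC).
Step 2 — ω₀ = 1/√(0.0117·2.48e-09) = 1.856e+05 rad/s.
Step 3 — f₀ = ω₀/(2π) = 2.955e+04 Hz.
Step 4 — Series Q: Q = ω₀L/R = 1.856e+05·0.0117/23.2 = 93.62.

(a) f₀ = 2.955e+04 Hz  (b) Q = 93.62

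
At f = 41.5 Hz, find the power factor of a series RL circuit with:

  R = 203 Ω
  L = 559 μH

Step 1 — Angular frequency: ω = 2π·f = 2π·41.5 = 260.8 rad/s.
Step 2 — Component impedances:
  R: Z = R = 203 Ω
  L: Z = jωL = j·260.8·0.000559 = 0 + j0.1458 Ω
Step 3 — Series combination: Z_total = R + L = 203 + j0.1458 Ω = 203∠0.0° Ω.
Step 4 — Power factor: PF = cos(φ) = Re(Z)/|Z| = 203/203 = 1.
Step 5 — Type: Im(Z) = 0.1458 ⇒ lagging (phase φ = 0.0°).

PF = 1 (lagging, φ = 0.0°)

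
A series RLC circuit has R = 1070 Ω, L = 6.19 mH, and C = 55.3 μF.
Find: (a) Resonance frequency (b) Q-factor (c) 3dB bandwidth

Step 1 — Resonance: ω₀ = 1/√(LC) = 1/√(0.00619·5.53e-05) = 1709 rad/s.
Step 2 — f₀ = ω₀/(2π) = 272 Hz.
Step 3 — Series Q: Q = ω₀L/R = 1709·0.00619/1070 = 0.009888.
Step 4 — Bandwidth: Δω = ω₀/Q = 1.729e+05 rad/s; BW = Δω/(2π) = 2.751e+04 Hz.

(a) f₀ = 272 Hz  (b) Q = 0.009888  (c) BW = 2.751e+04 Hz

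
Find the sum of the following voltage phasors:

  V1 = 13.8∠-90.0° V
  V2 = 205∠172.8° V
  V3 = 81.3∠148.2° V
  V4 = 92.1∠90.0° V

Step 1 — Convert each phasor to rectangular form:
  V1 = 13.8·(cos(-90.0°) + j·sin(-90.0°)) = 0 - j13.8 V
  V2 = 205·(cos(172.8°) + j·sin(172.8°)) = -203.4 + j25.69 V
  V3 = 81.3·(cos(148.2°) + j·sin(148.2°)) = -69.1 + j42.84 V
  V4 = 92.1·(cos(90.0°) + j·sin(90.0°)) = 0 + j92.1 V
Step 2 — Sum components: V_total = -272.5 + j146.8 V.
Step 3 — Convert to polar: |V_total| = 309.5 V, ∠V_total = 151.7°.

V_total = 309.5∠151.7° V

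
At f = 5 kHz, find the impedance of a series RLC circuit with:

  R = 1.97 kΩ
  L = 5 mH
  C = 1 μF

Step 1 — Angular frequency: ω = 2π·f = 2π·5000 = 3.142e+04 rad/s.
Step 2 — Component impedances:
  R: Z = R = 1970 Ω
  L: Z = jωL = j·3.142e+04·0.005 = 0 + j157.1 Ω
  C: Z = 1/(jωC) = -j/(ω·C) = 0 - j31.83 Ω
Step 3 — Series combination: Z_total = R + L + C = 1970 + j125.2 Ω = 1974∠3.6° Ω.

Z = 1970 + j125.2 Ω = 1974∠3.6° Ω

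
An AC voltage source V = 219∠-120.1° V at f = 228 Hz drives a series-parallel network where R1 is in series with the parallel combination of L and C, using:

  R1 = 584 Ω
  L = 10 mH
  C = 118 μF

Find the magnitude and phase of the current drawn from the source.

Step 1 — Angular frequency: ω = 2π·f = 2π·228 = 1433 rad/s.
Step 2 — Component impedances:
  R1: Z = R = 584 Ω
  L: Z = jωL = j·1433·0.01 = 0 + j14.33 Ω
  C: Z = 1/(jωC) = -j/(ω·C) = 0 - j5.916 Ω
Step 3 — Parallel branch: L || C = 1/(1/L + 1/C) = 0 - j10.08 Ω.
Step 4 — Series with R1: Z_total = R1 + (L || C) = 584 - j10.08 Ω = 584.1∠-1.0° Ω.
Step 5 — Source phasor: V = 219∠-120.1° V = -109.8 - j189.5 V.
Step 6 — Ohm's law: I = V / Z_total = (-109.8 - j189.5) / (584 - j10.08) = -0.1824 - j0.3276 A.
Step 7 — Convert to polar: |I| = 0.3749 A, ∠I = -119.1°.

I = 0.3749∠-119.1° A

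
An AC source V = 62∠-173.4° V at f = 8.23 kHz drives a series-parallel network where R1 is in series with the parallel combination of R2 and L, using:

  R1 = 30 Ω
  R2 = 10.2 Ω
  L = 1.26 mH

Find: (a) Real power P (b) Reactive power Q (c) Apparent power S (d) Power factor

Step 1 — Angular frequency: ω = 2π·f = 2π·8230 = 5.171e+04 rad/s.
Step 2 — Component impedances:
  R1: Z = R = 30 Ω
  R2: Z = R = 10.2 Ω
  L: Z = jωL = j·5.171e+04·0.00126 = 0 + j65.16 Ω
Step 3 — Parallel branch: R2 || L = 1/(1/R2 + 1/L) = 9.956 + j1.559 Ω.
Step 4 — Series with R1: Z_total = R1 + (R2 || L) = 39.96 + j1.559 Ω = 39.99∠2.2° Ω.
Step 5 — Source phasor: V = 62∠-173.4° V = -61.59 - j7.126 V.
Step 6 — Current: I = V / Z = -1.546 - j0.118 A = 1.551∠-175.6° A.
Step 7 — Complex power: S = V·I* = 96.06 + j3.747 VA.
Step 8 — Real power: P = Re(S) = 96.06 W.
Step 9 — Reactive power: Q = Im(S) = 3.747 VAR.
Step 10 — Apparent power: |S| = 96.13 VA.
Step 11 — Power factor: PF = P/|S| = 0.9992 (lagging).

(a) P = 96.06 W  (b) Q = 3.747 VAR  (c) S = 96.13 VA  (d) PF = 0.9992 (lagging)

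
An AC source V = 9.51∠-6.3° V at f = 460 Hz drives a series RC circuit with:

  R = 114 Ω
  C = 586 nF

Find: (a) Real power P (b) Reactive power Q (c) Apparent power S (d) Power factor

Step 1 — Angular frequency: ω = 2π·f = 2π·460 = 2890 rad/s.
Step 2 — Component impedances:
  R: Z = R = 114 Ω
  C: Z = 1/(jωC) = -j/(ω·C) = 0 - j590.4 Ω
Step 3 — Series combination: Z_total = R + C = 114 - j590.4 Ω = 601.3∠-79.1° Ω.
Step 4 — Source phasor: V = 9.51∠-6.3° V = 9.453 - j1.044 V.
Step 5 — Current: I = V / Z = 0.004684 + j0.01511 A = 0.01581∠72.8° A.
Step 6 — Complex power: S = V·I* = 0.02851 - j0.1477 VA.
Step 7 — Real power: P = Re(S) = 0.02851 W.
Step 8 — Reactive power: Q = Im(S) = -0.1477 VAR.
Step 9 — Apparent power: |S| = 0.1504 VA.
Step 10 — Power factor: PF = P/|S| = 0.1896 (leading).

(a) P = 0.02851 W  (b) Q = -0.1477 VAR  (c) S = 0.1504 VA  (d) PF = 0.1896 (leading)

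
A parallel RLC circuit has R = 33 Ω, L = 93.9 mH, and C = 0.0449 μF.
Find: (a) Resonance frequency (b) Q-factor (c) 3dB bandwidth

Step 1 — Resonance: ω₀ = 1/√(LC) = 1/√(0.0939·4.49e-08) = 1.54e+04 rad/s.
Step 2 — f₀ = ω₀/(2π) = 2451 Hz.
Step 3 — Parallel Q: Q = R/(ω₀L) = 33/(1.54e+04·0.0939) = 0.02282.
Step 4 — Bandwidth: Δω = ω₀/Q = 6.749e+05 rad/s; BW = Δω/(2π) = 1.074e+05 Hz.

(a) f₀ = 2451 Hz  (b) Q = 0.02282  (c) BW = 1.074e+05 Hz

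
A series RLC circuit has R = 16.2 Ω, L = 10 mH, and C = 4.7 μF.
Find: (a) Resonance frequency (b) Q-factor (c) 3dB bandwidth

Step 1 — Resonance condition Im(Z)=0 gives ω₀ = 1/√(LC).
Step 2 — ω₀ = 1/√(0.01·4.7e-06) = 4613 rad/s.
Step 3 — f₀ = ω₀/(2π) = 734.1 Hz.
Step 4 — Series Q: Q = ω₀L/R = 4613·0.01/16.2 = 2.847.
Step 5 — 3dB bandwidth: Δω = ω₀/Q = 1620 rad/s; BW = Δω/(2π) = 257.8 Hz.

(a) f₀ = 734.1 Hz  (b) Q = 2.847  (c) BW = 257.8 Hz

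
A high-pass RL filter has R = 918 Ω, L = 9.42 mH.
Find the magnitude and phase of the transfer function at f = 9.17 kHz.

Step 1 — Angular frequency: ω = 2π·9170 = 5.762e+04 rad/s.
Step 2 — Transfer function: H(jω) = jωL/(R + jωL).
Step 3 — Numerator jωL = j·542.8; denominator R + jωL = 918 + j542.8.
Step 4 — H = 0.259 + j0.4381.
Step 5 — Magnitude: |H| = 0.5089 (-5.9 dB); phase: φ = 59.4°.

|H| = 0.5089 (-5.9 dB), φ = 59.4°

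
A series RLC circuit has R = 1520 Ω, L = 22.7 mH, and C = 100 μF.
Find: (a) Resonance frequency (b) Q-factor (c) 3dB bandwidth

Step 1 — Resonance condition Im(Z)=0 gives ω₀ = 1/√(LC).
Step 2 — ω₀ = 1/√(0.0227·0.0001) = 663.7 rad/s.
Step 3 — f₀ = ω₀/(2π) = 105.6 Hz.
Step 4 — Series Q: Q = ω₀L/R = 663.7·0.0227/1520 = 0.009912.
Step 5 — 3dB bandwidth: Δω = ω₀/Q = 6.696e+04 rad/s; BW = Δω/(2π) = 1.066e+04 Hz.

(a) f₀ = 105.6 Hz  (b) Q = 0.009912  (c) BW = 1.066e+04 Hz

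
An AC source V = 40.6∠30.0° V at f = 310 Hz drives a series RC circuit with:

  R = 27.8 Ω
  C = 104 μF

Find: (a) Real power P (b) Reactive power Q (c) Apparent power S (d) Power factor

Step 1 — Angular frequency: ω = 2π·f = 2π·310 = 1948 rad/s.
Step 2 — Component impedances:
  R: Z = R = 27.8 Ω
  C: Z = 1/(jωC) = -j/(ω·C) = 0 - j4.937 Ω
Step 3 — Series combination: Z_total = R + C = 27.8 - j4.937 Ω = 28.23∠-10.1° Ω.
Step 4 — Source phasor: V = 40.6∠30.0° V = 35.16 + j20.3 V.
Step 5 — Current: I = V / Z = 1.1 + j0.9256 A = 1.438∠40.1° A.
Step 6 — Complex power: S = V·I* = 57.48 - j10.21 VA.
Step 7 — Real power: P = Re(S) = 57.48 W.
Step 8 — Reactive power: Q = Im(S) = -10.21 VAR.
Step 9 — Apparent power: |S| = 58.38 VA.
Step 10 — Power factor: PF = P/|S| = 0.9846 (leading).

(a) P = 57.48 W  (b) Q = -10.21 VAR  (c) S = 58.38 VA  (d) PF = 0.9846 (leading)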